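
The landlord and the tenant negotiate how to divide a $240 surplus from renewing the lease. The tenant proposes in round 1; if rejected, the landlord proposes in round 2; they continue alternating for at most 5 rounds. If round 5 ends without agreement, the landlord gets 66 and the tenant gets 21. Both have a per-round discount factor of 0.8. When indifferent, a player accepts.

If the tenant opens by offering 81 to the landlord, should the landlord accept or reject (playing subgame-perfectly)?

Reject

Round 5 (the tenant proposes): the landlord gets 66 if talks fail, so the tenant offers 66 and keeps 174.
Round 4 (the landlord proposes): the tenant can get 174 next round, worth 0.8 × 174 = 139.2 now; the landlord offers that and keeps 100.8.
Round 3 (the tenant proposes): the landlord can get 100.8 next round, worth 0.8 × 100.8 = 80.64 now, so the tenant offers 80.64, keeping 159.36.
Round 2 (the landlord proposes): the tenant can get 159.36 next round, worth 0.8 × 159.36 = 127.488 now, so the landlord offers 127.488, keeping 112.512.
So by rejecting in round 1, the landlord gets 112.512 next round, worth 0.8 × 112.512 = 90.0096 now.
Offer 81 < 90.0096, so the landlord rejects.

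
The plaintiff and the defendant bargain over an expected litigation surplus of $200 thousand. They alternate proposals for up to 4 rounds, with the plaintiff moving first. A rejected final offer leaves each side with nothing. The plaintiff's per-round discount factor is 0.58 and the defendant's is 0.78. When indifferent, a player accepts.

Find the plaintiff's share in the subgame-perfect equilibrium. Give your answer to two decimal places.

63.91

Work backward from the last round.
Round 4 (the defendant proposes): the plaintiff will accept anything ≥ 0, so the defendant offers 0 and keeps 200.
Round 3 (the plaintiff proposes): the defendant can get 200 next round, worth 0.78 × 200 = 156 now. The plaintiff offers 156 and keeps 200 − 156 = 44.
Round 2 (the defendant proposes): the plaintiff can get 44 next round, worth 0.58 × 44 = 25.52 now; the defendant offers that and keeps 174.48.
Round 1 (the plaintiff proposes): the defendant can get 174.48 next round, worth 0.78 × 174.48 = 136.0944 now. The plaintiff offers 136.0944 and keeps 200 − 136.0944 = 63.9056.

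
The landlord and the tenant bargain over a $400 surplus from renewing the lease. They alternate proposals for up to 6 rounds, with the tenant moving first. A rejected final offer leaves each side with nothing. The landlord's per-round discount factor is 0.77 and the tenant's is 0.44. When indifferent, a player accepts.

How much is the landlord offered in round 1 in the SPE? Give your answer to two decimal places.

266.27

Round 6 (the landlord proposes): rejection yields 0 for the tenant; the landlord offers 0 and keeps 400.
Round 5 (the tenant proposes): the landlord can get 400 next round, worth 0.77 × 400 = 308 now, so the tenant offers 308, keeping 92.
Round 4 (the landlord proposes): the tenant can get 92 next round, worth 0.44 × 92 = 40.48 now, so the landlord offers 40.48, keeping 359.52.
Round 3 (the tenant proposes): the landlord can get 359.52 next round, worth 0.77 × 359.52 = 276.8304 now, so the tenant offers 276.8304, keeping 123.1696.
Round 2 (the landlord proposes): the tenant can get 123.1696 next round, worth 0.44 × 123.1696 = 54.194624 now. The landlord offers 54.194624 and keeps 400 − 54.194624 = 345.805376.
Round 1 (the tenant proposes): the landlord can get 345.805376 next round, worth 0.77 × 345.805376 = 266.27013952 now, so the tenant offers 266.27013952, keeping 133.72986048.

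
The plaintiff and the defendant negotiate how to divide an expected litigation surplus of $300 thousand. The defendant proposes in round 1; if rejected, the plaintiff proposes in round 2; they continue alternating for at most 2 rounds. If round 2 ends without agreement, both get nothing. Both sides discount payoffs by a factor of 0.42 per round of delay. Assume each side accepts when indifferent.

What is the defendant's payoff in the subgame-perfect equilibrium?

Work backward from the last round.
Round 2 (the plaintiff proposes): rejection yields 0 for the defendant; the plaintiff offers 0 and keeps 300.
Round 1 (the defendant proposes): the plaintiff can get 300 next round, worth 0.42 × 300 = 126 now; the defendant offers that and keeps 174.

174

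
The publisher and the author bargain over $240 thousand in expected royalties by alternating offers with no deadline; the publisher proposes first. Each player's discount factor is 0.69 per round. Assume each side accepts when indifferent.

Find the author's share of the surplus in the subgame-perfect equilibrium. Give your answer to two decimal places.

97.99

Let x be the publisher's share when the publisher proposes and y be the author's share when the author proposes.
The author accepts iff offered ≥ 0.69·y, so x = 240 − 0.69y. Symmetrically y = 240 − 0.69x.
Substituting: x = 240 − 0.69(240 − 0.69x), giving x(1 − 0.69·0.69) = 240(1 − 0.69).
So x = 240 × 0.31 / 0.5239 ≈ 142.0118, and the author receives 240 − x ≈ 97.9882.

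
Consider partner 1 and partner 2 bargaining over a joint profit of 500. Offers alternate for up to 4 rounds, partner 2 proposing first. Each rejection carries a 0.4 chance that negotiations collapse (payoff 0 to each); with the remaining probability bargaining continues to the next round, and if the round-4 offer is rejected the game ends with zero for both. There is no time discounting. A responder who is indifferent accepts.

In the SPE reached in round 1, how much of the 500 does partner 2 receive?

Round 4 (partner 1 proposes): partner 2 will accept anything ≥ 0, so partner 1 offers 0 and keeps 500.
Round 3 (partner 2 proposes): rejecting gives partner 1 an expected 0.6 × 500 = 300; partner 2 offers that and keeps 200.
Round 2 (partner 1 proposes): rejecting gives partner 2 an expected 0.6 × 200 = 120. Partner 1 offers 120 and keeps 500 − 120 = 380.
Round 1 (partner 2 proposes): rejecting gives partner 1 an expected 0.6 × 380 = 228; partner 2 offers that and keeps 272.

272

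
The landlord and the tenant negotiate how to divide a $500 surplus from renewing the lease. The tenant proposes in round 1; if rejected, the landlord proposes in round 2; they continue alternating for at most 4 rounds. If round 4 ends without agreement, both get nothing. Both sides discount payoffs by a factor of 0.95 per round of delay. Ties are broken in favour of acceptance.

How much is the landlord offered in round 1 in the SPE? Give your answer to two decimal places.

452.44

Round 4 (the landlord proposes): rejection yields 0 for the tenant; the landlord offers 0 and keeps 500.
Round 3 (the tenant proposes): the landlord can get 500 next round, worth 0.95 × 500 = 475 now, so the tenant offers 475, keeping 25.
Round 2 (the landlord proposes): the tenant can get 25 next round, worth 0.95 × 25 = 23.75 now, so the landlord offers 23.75, keeping 476.25.
Round 1 (the tenant proposes): the landlord can get 476.25 next round, worth 0.95 × 476.25 = 452.4375 now, so the tenant offers 452.4375, keeping 47.5625.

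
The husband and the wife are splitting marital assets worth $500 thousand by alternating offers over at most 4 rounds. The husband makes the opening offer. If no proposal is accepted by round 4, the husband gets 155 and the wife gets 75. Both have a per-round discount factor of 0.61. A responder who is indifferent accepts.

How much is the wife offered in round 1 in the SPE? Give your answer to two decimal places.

Solve by backward induction from round 4.
Round 4 (the wife proposes): the husband gets 155 if talks fail, so the wife offers 155 and keeps 345.
Round 3 (the husband proposes): the wife can get 345 next round, worth 0.61 × 345 = 210.45 now; the husband offers that and keeps 289.55.
Round 2 (the wife proposes): the husband can get 289.55 next round, worth 0.61 × 289.55 = 176.6255 now, so the wife offers 176.6255, keeping 323.3745.
Round 1 (the husband proposes): the wife can get 323.3745 next round, worth 0.61 × 323.3745 = 197.258445 now; the husband offers that and keeps 302.741555.

197.26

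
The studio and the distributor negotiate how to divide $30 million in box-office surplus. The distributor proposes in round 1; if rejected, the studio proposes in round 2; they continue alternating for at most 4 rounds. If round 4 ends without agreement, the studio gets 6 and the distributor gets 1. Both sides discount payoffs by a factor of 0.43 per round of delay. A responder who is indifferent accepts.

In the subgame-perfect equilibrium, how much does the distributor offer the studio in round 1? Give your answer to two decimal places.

Round 4 (the studio proposes): the distributor gets 1 if talks fail, so the studio offers 1 and keeps 29.
Round 3 (the distributor proposes): the studio can get 29 next round, worth 0.43 × 29 = 12.47 now, so the distributor offers 12.47, keeping 17.53.
Round 2 (the studio proposes): the distributor can get 17.53 next round, worth 0.43 × 17.53 = 7.5379 now; the studio offers that and keeps 22.4621.
Round 1 (the distributor proposes): the studio can get 22.4621 next round, worth 0.43 × 22.4621 = 9.658703 now. The distributor offers 9.658703 and keeps 30 − 9.658703 = 20.341297.

9.66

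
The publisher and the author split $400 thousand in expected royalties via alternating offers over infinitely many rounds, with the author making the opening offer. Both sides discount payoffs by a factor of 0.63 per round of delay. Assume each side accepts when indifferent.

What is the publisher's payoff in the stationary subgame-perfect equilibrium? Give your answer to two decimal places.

154.60

In a stationary SPE each proposer offers the other exactly their discounted continuation value.
If the author keeps x when proposing and the publisher keeps y when proposing, then x = 400 − 0.63y and y = 400 − 0.63x.
Solving: x = 400(1 − 0.63) / (1 − 0.63·0.63) = 148 / 0.6031 ≈ 245.3988.
The publisher gets 400 − 245.3988 ≈ 154.6012.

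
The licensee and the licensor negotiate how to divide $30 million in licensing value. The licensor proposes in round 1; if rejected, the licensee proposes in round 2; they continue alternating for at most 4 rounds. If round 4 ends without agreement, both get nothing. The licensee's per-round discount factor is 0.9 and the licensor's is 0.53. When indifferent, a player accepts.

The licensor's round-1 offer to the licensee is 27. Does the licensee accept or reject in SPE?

Accept

Round 4 (the licensee proposes): the licensor will accept anything ≥ 0, so the licensee offers 0 and keeps 30.
Round 3 (the licensor proposes): the licensee can get 30 next round, worth 0.9 × 30 = 27 now; the licensor offers that and keeps 3.
Round 2 (the licensee proposes): the licensor can get 3 next round, worth 0.53 × 3 = 1.59 now. The licensee offers 1.59 and keeps 30 − 1.59 = 28.41.
So by rejecting in round 1, the licensee gets 28.41 next round, worth 0.9 × 28.41 = 25.569 now.
Offer 27 ≥ 25.569, so the licensee accepts.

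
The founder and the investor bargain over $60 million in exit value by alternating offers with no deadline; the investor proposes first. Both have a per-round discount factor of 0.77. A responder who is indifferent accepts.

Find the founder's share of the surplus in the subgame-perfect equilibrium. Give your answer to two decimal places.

Let x be the investor's share when the investor proposes and y be the founder's share when the founder proposes.
The founder accepts iff offered ≥ 0.77·y, so x = 60 − 0.77y. Symmetrically y = 60 − 0.77x.
Substituting: x = 60 − 0.77(60 − 0.77x), giving x(1 − 0.77·0.77) = 60(1 − 0.77).
So x = 60 × 0.23 / 0.4071 ≈ 33.8983, and the founder receives 60 − x ≈ 26.1017.

26.10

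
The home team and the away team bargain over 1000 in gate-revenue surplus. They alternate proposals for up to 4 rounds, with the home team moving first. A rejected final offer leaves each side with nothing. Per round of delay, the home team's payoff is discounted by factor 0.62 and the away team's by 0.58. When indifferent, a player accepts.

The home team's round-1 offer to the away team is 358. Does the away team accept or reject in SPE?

Reject

Work out the away team's continuation value if the offer is rejected.
Round 4 (the away team proposes): the home team will accept anything ≥ 0, so the away team offers 0 and keeps 1000.
Round 3 (the home team proposes): the away team can get 1000 next round, worth 0.58 × 1000 = 580 now. The home team offers 580 and keeps 1000 − 580 = 420.
Round 2 (the away team proposes): the home team can get 420 next round, worth 0.62 × 420 = 260.4 now; the away team offers that and keeps 739.6.
So by rejecting in round 1, the away team gets 739.6 next round, worth 0.58 × 739.6 = 428.968 now.
Offer 358 < 428.968, so the away team rejects.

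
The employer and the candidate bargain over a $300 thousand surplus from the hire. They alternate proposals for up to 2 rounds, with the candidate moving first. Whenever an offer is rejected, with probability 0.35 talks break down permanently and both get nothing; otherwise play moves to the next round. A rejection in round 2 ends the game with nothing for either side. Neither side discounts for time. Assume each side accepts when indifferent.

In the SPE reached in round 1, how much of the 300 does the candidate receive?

105

Round 2 (the employer proposes): the candidate will accept anything ≥ 0, so the employer offers 0 and keeps 300.
Round 1 (the candidate proposes): rejecting gives the employer an expected 0.65 × 300 = 195, so the candidate offers 195, keeping 105.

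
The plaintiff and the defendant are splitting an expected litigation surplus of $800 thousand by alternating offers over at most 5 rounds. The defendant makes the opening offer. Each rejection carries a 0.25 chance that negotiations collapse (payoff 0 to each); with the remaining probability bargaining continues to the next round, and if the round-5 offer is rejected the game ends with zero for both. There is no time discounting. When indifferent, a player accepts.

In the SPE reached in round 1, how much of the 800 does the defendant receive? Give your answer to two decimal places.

Round 5 (the defendant proposes): rejection yields 0 for the plaintiff; the defendant offers 0 and keeps 800.
Round 4 (the plaintiff proposes): rejecting gives the defendant an expected 0.75 × 800 = 600. The plaintiff offers 600 and keeps 800 − 600 = 200.
Round 3 (the defendant proposes): rejecting gives the plaintiff an expected 0.75 × 200 = 150; the defendant offers that and keeps 650.
Round 2 (the plaintiff proposes): rejecting gives the defendant an expected 0.75 × 650 = 487.5. The plaintiff offers 487.5 and keeps 800 − 487.5 = 312.5.
Round 1 (the defendant proposes): rejecting gives the plaintiff an expected 0.75 × 312.5 = 234.375; the defendant offers that and keeps 565.625.

565.63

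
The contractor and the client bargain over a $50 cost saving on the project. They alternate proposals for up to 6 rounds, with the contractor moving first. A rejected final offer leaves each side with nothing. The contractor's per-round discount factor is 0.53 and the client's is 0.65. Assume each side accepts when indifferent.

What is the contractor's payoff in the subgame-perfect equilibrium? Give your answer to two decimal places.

25.61

Work backward from the last round.
Round 6 (the client proposes): the contractor will accept anything ≥ 0, so the client offers 0 and keeps 50.
Round 5 (the contractor proposes): the client can get 50 next round, worth 0.65 × 50 = 32.5 now. The contractor offers 32.5 and keeps 50 − 32.5 = 17.5.
Round 4 (the client proposes): the contractor can get 17.5 next round, worth 0.53 × 17.5 = 9.275 now. The client offers 9.275 and keeps 50 − 9.275 = 40.725.
Round 3 (the contractor proposes): the client can get 40.725 next round, worth 0.65 × 40.725 = 26.47125 now. The contractor offers 26.47125 and keeps 50 − 26.47125 = 23.52875.
Round 2 (the client proposes): the contractor can get 23.52875 next round, worth 0.53 × 23.52875 = 12.4702375 now, so the client offers 12.4702375, keeping 37.5297625.
Round 1 (the contractor proposes): the client can get 37.5297625 next round, worth 0.65 × 37.5297625 = 24.394345625 now, so the contractor offers 24.394345625, keeping 25.605654375.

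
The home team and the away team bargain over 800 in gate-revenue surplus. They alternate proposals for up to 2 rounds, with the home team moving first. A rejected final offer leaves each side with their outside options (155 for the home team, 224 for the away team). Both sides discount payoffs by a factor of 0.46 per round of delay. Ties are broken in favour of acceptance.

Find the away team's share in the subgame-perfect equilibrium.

Round 2 (the away team proposes): the home team gets 155 if talks fail, so the away team offers 155 and keeps 645.
Round 1 (the home team proposes): the away team can get 645 next round, worth 0.46 × 645 = 296.7 now; the home team offers that and keeps 503.3.

296.7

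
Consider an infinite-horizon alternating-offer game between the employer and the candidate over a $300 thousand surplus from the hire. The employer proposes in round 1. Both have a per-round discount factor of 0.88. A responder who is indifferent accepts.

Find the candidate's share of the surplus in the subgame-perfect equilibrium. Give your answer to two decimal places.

Let x be the employer's share when the employer proposes and y be the candidate's share when the candidate proposes.
The candidate accepts iff offered ≥ 0.88·y, so x = 300 − 0.88y. Symmetrically y = 300 − 0.88x.
Substituting: x = 300 − 0.88(300 − 0.88x), giving x(1 − 0.88·0.88) = 300(1 − 0.88).
So x = 300 × 0.12 / 0.2256 ≈ 159.5745, and the candidate receives 300 − x ≈ 140.4255.

140.43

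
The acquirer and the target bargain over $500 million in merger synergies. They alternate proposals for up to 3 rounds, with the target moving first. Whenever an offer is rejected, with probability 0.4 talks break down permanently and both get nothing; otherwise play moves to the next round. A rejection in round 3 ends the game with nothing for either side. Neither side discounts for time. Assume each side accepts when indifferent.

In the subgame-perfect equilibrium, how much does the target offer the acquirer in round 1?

120

Round 3 (the target proposes): rejection yields 0 for the acquirer; the target offers 0 and keeps 500.
Round 2 (the acquirer proposes): rejecting gives the target an expected 0.6 × 500 = 300; the acquirer offers that and keeps 200.
Round 1 (the target proposes): rejecting gives the acquirer an expected 0.6 × 200 = 120. The target offers 120 and keeps 500 − 120 = 380.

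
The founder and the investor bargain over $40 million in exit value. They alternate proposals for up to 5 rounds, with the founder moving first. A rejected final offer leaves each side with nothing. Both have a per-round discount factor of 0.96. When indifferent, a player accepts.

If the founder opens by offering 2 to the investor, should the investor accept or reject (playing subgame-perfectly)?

Reject

Work out the investor's continuation value if the offer is rejected.
Round 5 (the founder proposes): the investor will accept anything ≥ 0, so the founder offers 0 and keeps 40.
Round 4 (the investor proposes): the founder can get 40 next round, worth 0.96 × 40 = 38.4 now; the investor offers that and keeps 1.6.
Round 3 (the founder proposes): the investor can get 1.6 next round, worth 0.96 × 1.6 = 1.536 now. The founder offers 1.536 and keeps 40 − 1.536 = 38.464.
Round 2 (the investor proposes): the founder can get 38.464 next round, worth 0.96 × 38.464 = 36.92544 now; the investor offers that and keeps 3.07456.
So by rejecting in round 1, the investor gets 3.07456 next round, worth 0.96 × 3.07456 = 2.9515776 now.
Offer 2 < 2.9515776, so the investor rejects.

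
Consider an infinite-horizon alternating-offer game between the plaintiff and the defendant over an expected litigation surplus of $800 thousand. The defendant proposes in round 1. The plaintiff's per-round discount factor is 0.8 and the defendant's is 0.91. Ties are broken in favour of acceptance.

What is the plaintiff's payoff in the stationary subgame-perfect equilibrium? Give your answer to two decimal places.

211.76

When the defendant proposes, the plaintiff accepts any offer worth at least 0.8 times what the plaintiff would get by proposing next round; and vice versa.
This gives x = 800 − 0.8y and y = 800 − 0.91x, where x and y are each side's share when it proposes.
Hence (1 − 0.8·0.91)x = 800(1 − 0.8), i.e. 0.272·x = 160.
x ≈ 588.2353; the plaintiff's share is 800 − x ≈ 211.7647.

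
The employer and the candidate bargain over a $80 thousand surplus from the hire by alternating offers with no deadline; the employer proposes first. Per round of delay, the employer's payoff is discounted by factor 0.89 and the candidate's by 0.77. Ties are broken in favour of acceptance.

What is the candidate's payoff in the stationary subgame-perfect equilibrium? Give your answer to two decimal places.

21.53

In a stationary SPE each proposer offers the other exactly their discounted continuation value.
If the employer keeps x when proposing and the candidate keeps y when proposing, then x = 80 − 0.77y and y = 80 − 0.89x.
Solving: x = 80(1 − 0.77) / (1 − 0.89·0.77) = 18.4 / 0.3147 ≈ 58.4684.
The candidate gets 80 − 58.4684 ≈ 21.5316.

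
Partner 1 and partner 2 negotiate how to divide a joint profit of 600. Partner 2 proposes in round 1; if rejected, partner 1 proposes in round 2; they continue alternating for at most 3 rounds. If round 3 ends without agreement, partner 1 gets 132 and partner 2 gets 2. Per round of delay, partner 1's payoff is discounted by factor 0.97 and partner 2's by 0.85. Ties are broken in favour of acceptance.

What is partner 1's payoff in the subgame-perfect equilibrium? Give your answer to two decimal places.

196.13

Round 3 (partner 2 proposes): partner 1 gets 132 if talks fail, so partner 2 offers 132 and keeps 468.
Round 2 (partner 1 proposes): partner 2 can get 468 next round, worth 0.85 × 468 = 397.8 now. Partner 1 offers 397.8 and keeps 600 − 397.8 = 202.2.
Round 1 (partner 2 proposes): partner 1 can get 202.2 next round, worth 0.97 × 202.2 = 196.134 now, so partner 2 offers 196.134, keeping 403.866.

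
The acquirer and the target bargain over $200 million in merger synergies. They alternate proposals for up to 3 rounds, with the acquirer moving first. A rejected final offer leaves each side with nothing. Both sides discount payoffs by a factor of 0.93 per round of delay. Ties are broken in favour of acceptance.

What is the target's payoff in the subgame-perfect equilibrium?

13.02

Round 3 (the acquirer proposes): the target will accept anything ≥ 0, so the acquirer offers 0 and keeps 200.
Round 2 (the target proposes): the acquirer can get 200 next round, worth 0.93 × 200 = 186 now. The target offers 186 and keeps 200 − 186 = 14.
Round 1 (the acquirer proposes): the target can get 14 next round, worth 0.93 × 14 = 13.02 now. The acquirer offers 13.02 and keeps 200 − 13.02 = 186.98.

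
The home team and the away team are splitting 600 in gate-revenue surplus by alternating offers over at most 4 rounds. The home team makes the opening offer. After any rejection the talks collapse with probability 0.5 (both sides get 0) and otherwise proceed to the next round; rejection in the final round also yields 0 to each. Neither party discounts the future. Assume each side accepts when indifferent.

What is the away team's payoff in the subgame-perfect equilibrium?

By backward induction:
Round 4 (the away team proposes): the home team will accept anything ≥ 0, so the away team offers 0 and keeps 600.
Round 3 (the home team proposes): rejecting gives the away team an expected 0.5 × 600 = 300; the home team offers that and keeps 300.
Round 2 (the away team proposes): rejecting gives the home team an expected 0.5 × 300 = 150. The away team offers 150 and keeps 600 − 150 = 450.
Round 1 (the home team proposes): rejecting gives the away team an expected 0.5 × 450 = 225, so the home team offers 225, keeping 375.

225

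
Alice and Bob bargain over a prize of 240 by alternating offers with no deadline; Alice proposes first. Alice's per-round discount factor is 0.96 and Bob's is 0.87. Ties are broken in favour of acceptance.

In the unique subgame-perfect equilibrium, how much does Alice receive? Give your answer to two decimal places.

189.32

When Alice proposes, Bob accepts any offer worth at least 0.87 times what Bob would get by proposing next round; and vice versa.
This gives x = 240 − 0.87y and y = 240 − 0.96x, where x and y are each side's share when it proposes.
Hence (1 − 0.87·0.96)x = 240(1 − 0.87), i.e. 0.1648·x = 31.2.
x ≈ 189.3204; Bob's share is 240 − x ≈ 50.6796.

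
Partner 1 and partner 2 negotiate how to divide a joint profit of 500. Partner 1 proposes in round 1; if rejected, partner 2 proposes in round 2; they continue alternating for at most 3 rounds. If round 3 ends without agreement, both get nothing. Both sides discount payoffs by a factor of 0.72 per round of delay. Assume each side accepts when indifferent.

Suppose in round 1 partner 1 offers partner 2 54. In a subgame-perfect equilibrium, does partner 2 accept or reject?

Round 3 (partner 1 proposes): partner 2 will accept anything ≥ 0, so partner 1 offers 0 and keeps 500.
Round 2 (partner 2 proposes): partner 1 can get 500 next round, worth 0.72 × 500 = 360 now, so partner 2 offers 360, keeping 140.
So by rejecting in round 1, partner 2 gets 140 next round, worth 0.72 × 140 = 100.8 now.
Offer 54 < 100.8, so partner 2 rejects.

Reject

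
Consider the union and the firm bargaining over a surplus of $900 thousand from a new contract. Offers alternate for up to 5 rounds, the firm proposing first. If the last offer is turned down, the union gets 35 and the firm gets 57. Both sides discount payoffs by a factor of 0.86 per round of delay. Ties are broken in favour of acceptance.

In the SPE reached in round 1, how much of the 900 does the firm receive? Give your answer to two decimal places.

692.35

Round 5 (the firm proposes): the union gets 35 if talks fail, so the firm offers 35 and keeps 865.
Round 4 (the union proposes): the firm can get 865 next round, worth 0.86 × 865 = 743.9 now. The union offers 743.9 and keeps 900 − 743.9 = 156.1.
Round 3 (the firm proposes): the union can get 156.1 next round, worth 0.86 × 156.1 = 134.246 now; the firm offers that and keeps 765.754.
Round 2 (the union proposes): the firm can get 765.754 next round, worth 0.86 × 765.754 = 658.54844 now, so the union offers 658.54844, keeping 241.45156.
Round 1 (the firm proposes): the union can get 241.45156 next round, worth 0.86 × 241.45156 = 207.6483416 now, so the firm offers 207.6483416, keeping 692.3516584.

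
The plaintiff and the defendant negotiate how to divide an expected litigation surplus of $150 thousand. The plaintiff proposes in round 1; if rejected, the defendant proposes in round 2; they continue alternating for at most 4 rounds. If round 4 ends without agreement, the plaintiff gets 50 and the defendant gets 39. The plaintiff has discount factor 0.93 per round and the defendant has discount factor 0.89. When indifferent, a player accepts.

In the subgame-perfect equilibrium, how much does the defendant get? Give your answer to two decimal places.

83.01

Round 4 (the defendant proposes): the plaintiff gets 50 if talks fail, so the defendant offers 50 and keeps 100.
Round 3 (the plaintiff proposes): the defendant can get 100 next round, worth 0.89 × 100 = 89 now, so the plaintiff offers 89, keeping 61.
Round 2 (the defendant proposes): the plaintiff can get 61 next round, worth 0.93 × 61 = 56.73 now. The defendant offers 56.73 and keeps 150 − 56.73 = 93.27.
Round 1 (the plaintiff proposes): the defendant can get 93.27 next round, worth 0.89 × 93.27 = 83.0103 now, so the plaintiff offers 83.0103, keeping 66.9897.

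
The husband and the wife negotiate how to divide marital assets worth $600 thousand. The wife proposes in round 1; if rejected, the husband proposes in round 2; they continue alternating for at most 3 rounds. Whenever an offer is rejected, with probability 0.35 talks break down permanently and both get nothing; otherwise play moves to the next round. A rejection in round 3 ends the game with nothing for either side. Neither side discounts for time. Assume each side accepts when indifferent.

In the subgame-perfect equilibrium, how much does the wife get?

Round 3 (the wife proposes): the husband will accept anything ≥ 0, so the wife offers 0 and keeps 600.
Round 2 (the husband proposes): rejecting gives the wife an expected 0.65 × 600 = 390. The husband offers 390 and keeps 600 − 390 = 210.
Round 1 (the wife proposes): rejecting gives the husband an expected 0.65 × 210 = 136.5, so the wife offers 136.5, keeping 463.5.

463.5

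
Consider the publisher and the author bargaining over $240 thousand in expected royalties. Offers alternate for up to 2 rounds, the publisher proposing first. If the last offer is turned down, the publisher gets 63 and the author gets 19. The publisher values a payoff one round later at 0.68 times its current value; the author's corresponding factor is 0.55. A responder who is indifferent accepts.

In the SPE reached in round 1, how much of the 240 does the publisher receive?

Round 2 (the author proposes): the publisher gets 63 if talks fail, so the author offers 63 and keeps 177.
Round 1 (the publisher proposes): the author can get 177 next round, worth 0.55 × 177 = 97.35 now; the publisher offers that and keeps 142.65.

142.65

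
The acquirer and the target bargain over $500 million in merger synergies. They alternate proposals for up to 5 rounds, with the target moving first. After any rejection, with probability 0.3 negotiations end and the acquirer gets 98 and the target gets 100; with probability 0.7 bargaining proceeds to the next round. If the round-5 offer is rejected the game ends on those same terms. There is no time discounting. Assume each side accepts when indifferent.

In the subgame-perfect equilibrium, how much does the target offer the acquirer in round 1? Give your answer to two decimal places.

192.50

Round 5 (the target proposes): the acquirer gets 98 if talks fail, so the target offers 98 and keeps 402.
Round 4 (the acquirer proposes): rejecting gives the target an expected 0.7 × 402 + 0.3 × 100 = 311.4. The acquirer offers 311.4 and keeps 500 − 311.4 = 188.6.
Round 3 (the target proposes): rejecting gives the acquirer an expected 0.7 × 188.6 + 0.3 × 98 = 161.42; the target offers that and keeps 338.58.
Round 2 (the acquirer proposes): rejecting gives the target an expected 0.7 × 338.58 + 0.3 × 100 = 267.006, so the acquirer offers 267.006, keeping 232.994.
Round 1 (the target proposes): rejecting gives the acquirer an expected 0.7 × 232.994 + 0.3 × 98 = 192.4958; the target offers that and keeps 307.5042.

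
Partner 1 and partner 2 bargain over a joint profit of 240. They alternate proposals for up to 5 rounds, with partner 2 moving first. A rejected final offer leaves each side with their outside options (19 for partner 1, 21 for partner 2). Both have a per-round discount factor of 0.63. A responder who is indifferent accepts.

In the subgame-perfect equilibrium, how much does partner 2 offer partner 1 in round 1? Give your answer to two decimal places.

Round 5 (partner 2 proposes): partner 1 gets 19 if talks fail, so partner 2 offers 19 and keeps 221.
Round 4 (partner 1 proposes): partner 2 can get 221 next round, worth 0.63 × 221 = 139.23 now. Partner 1 offers 139.23 and keeps 240 − 139.23 = 100.77.
Round 3 (partner 2 proposes): partner 1 can get 100.77 next round, worth 0.63 × 100.77 = 63.4851 now, so partner 2 offers 63.4851, keeping 176.5149.
Round 2 (partner 1 proposes): partner 2 can get 176.5149 next round, worth 0.63 × 176.5149 = 111.204387 now. Partner 1 offers 111.204387 and keeps 240 − 111.204387 = 128.795613.
Round 1 (partner 2 proposes): partner 1 can get 128.795613 next round, worth 0.63 × 128.795613 = 81.14123619 now. Partner 2 offers 81.14123619 and keeps 240 − 81.14123619 = 158.85876381.

81.14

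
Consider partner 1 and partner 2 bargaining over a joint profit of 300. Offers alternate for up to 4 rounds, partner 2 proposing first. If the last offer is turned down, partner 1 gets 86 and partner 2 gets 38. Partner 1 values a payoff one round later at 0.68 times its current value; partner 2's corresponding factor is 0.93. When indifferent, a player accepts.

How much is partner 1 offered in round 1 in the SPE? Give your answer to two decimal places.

126.95

Round 4 (partner 1 proposes): partner 2 gets 38 if talks fail, so partner 1 offers 38 and keeps 262.
Round 3 (partner 2 proposes): partner 1 can get 262 next round, worth 0.68 × 262 = 178.16 now. Partner 2 offers 178.16 and keeps 300 − 178.16 = 121.84.
Round 2 (partner 1 proposes): partner 2 can get 121.84 next round, worth 0.93 × 121.84 = 113.3112 now; partner 1 offers that and keeps 186.6888.
Round 1 (partner 2 proposes): partner 1 can get 186.6888 next round, worth 0.68 × 186.6888 = 126.948384 now; partner 2 offers that and keeps 173.051616.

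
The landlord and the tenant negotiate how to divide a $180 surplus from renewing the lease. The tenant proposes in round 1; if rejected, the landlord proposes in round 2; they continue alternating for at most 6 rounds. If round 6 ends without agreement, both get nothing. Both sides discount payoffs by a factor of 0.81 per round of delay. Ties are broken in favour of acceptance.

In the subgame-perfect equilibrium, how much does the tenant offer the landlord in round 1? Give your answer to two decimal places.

Solve by backward induction from round 6.
Round 6 (the landlord proposes): rejection yields 0 for the tenant; the landlord offers 0 and keeps 180.
Round 5 (the tenant proposes): the landlord can get 180 next round, worth 0.81 × 180 = 145.8 now. The tenant offers 145.8 and keeps 180 − 145.8 = 34.2.
Round 4 (the landlord proposes): the tenant can get 34.2 next round, worth 0.81 × 34.2 = 27.702 now, so the landlord offers 27.702, keeping 152.298.
Round 3 (the tenant proposes): the landlord can get 152.298 next round, worth 0.81 × 152.298 = 123.36138 now; the tenant offers that and keeps 56.63862.
Round 2 (the landlord proposes): the tenant can get 56.63862 next round, worth 0.81 × 56.63862 = 45.8772822 now, so the landlord offers 45.8772822, keeping 134.1227178.
Round 1 (the tenant proposes): the landlord can get 134.1227178 next round, worth 0.81 × 134.1227178 = 108.639401418 now, so the tenant offers 108.639401418, keeping 71.360598582.

108.64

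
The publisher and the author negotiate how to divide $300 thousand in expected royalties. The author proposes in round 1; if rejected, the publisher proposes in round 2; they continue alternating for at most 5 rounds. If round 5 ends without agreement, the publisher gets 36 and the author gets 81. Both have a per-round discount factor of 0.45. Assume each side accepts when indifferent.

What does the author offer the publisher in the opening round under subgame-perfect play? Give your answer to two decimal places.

Solve by backward induction from round 5.
Round 5 (the author proposes): the publisher gets 36 if talks fail, so the author offers 36 and keeps 264.
Round 4 (the publisher proposes): the author can get 264 next round, worth 0.45 × 264 = 118.8 now. The publisher offers 118.8 and keeps 300 − 118.8 = 181.2.
Round 3 (the author proposes): the publisher can get 181.2 next round, worth 0.45 × 181.2 = 81.54 now, so the author offers 81.54, keeping 218.46.
Round 2 (the publisher proposes): the author can get 218.46 next round, worth 0.45 × 218.46 = 98.307 now, so the publisher offers 98.307, keeping 201.693.
Round 1 (the author proposes): the publisher can get 201.693 next round, worth 0.45 × 201.693 = 90.76185 now, so the author offers 90.76185, keeping 209.23815.

90.76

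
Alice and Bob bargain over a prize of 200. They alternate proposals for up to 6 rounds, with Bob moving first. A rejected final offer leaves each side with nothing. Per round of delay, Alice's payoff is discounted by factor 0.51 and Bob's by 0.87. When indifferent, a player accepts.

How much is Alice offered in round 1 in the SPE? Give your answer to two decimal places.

By backward induction:
Round 6 (Alice proposes): Bob will accept anything ≥ 0, so Alice offers 0 and keeps 200.
Round 5 (Bob proposes): Alice can get 200 next round, worth 0.51 × 200 = 102 now, so Bob offers 102, keeping 98.
Round 4 (Alice proposes): Bob can get 98 next round, worth 0.87 × 98 = 85.26 now, so Alice offers 85.26, keeping 114.74.
Round 3 (Bob proposes): Alice can get 114.74 next round, worth 0.51 × 114.74 = 58.5174 now. Bob offers 58.5174 and keeps 200 − 58.5174 = 141.4826.
Round 2 (Alice proposes): Bob can get 141.4826 next round, worth 0.87 × 141.4826 = 123.089862 now. Alice offers 123.089862 and keeps 200 − 123.089862 = 76.910138.
Round 1 (Bob proposes): Alice can get 76.910138 next round, worth 0.51 × 76.910138 = 39.22417038 now, so Bob offers 39.22417038, keeping 160.77582962.

39.22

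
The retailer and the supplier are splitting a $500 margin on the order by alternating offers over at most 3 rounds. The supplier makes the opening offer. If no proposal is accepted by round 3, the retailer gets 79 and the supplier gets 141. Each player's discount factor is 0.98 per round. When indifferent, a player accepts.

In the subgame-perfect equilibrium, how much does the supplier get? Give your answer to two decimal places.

414.33

Round 3 (the supplier proposes): the retailer gets 79 if talks fail, so the supplier offers 79 and keeps 421.
Round 2 (the retailer proposes): the supplier can get 421 next round, worth 0.98 × 421 = 412.58 now; the retailer offers that and keeps 87.42.
Round 1 (the supplier proposes): the retailer can get 87.42 next round, worth 0.98 × 87.42 = 85.6716 now. The supplier offers 85.6716 and keeps 500 − 85.6716 = 414.3284.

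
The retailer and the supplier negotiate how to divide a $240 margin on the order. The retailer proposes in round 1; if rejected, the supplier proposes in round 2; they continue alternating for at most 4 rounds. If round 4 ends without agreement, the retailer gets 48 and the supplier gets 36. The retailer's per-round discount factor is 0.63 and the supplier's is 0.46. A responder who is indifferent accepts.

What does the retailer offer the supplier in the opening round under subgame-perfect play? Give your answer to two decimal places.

66.44

Solve by backward induction from round 4.
Round 4 (the supplier proposes): the retailer gets 48 if talks fail, so the supplier offers 48 and keeps 192.
Round 3 (the retailer proposes): the supplier can get 192 next round, worth 0.46 × 192 = 88.32 now, so the retailer offers 88.32, keeping 151.68.
Round 2 (the supplier proposes): the retailer can get 151.68 next round, worth 0.63 × 151.68 = 95.5584 now, so the supplier offers 95.5584, keeping 144.4416.
Round 1 (the retailer proposes): the supplier can get 144.4416 next round, worth 0.46 × 144.4416 = 66.443136 now. The retailer offers 66.443136 and keeps 240 − 66.443136 = 173.556864.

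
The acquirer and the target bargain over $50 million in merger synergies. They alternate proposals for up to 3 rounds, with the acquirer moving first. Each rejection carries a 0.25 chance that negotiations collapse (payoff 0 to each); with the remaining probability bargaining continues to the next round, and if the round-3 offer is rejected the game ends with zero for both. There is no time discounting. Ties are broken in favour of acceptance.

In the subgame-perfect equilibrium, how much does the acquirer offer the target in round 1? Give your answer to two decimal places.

9.38

Round 3 (the acquirer proposes): rejection yields 0 for the target; the acquirer offers 0 and keeps 50.
Round 2 (the target proposes): rejecting gives the acquirer an expected 0.75 × 50 = 37.5. The target offers 37.5 and keeps 50 − 37.5 = 12.5.
Round 1 (the acquirer proposes): rejecting gives the target an expected 0.75 × 12.5 = 9.375, so the acquirer offers 9.375, keeping 40.625.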